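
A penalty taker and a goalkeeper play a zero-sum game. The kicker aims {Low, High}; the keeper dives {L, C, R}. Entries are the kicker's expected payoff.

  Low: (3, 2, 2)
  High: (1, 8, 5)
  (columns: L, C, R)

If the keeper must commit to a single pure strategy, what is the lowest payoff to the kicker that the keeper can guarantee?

Column maxima: L → 3, C → 8, R → 5.
The smallest of these is 3.

3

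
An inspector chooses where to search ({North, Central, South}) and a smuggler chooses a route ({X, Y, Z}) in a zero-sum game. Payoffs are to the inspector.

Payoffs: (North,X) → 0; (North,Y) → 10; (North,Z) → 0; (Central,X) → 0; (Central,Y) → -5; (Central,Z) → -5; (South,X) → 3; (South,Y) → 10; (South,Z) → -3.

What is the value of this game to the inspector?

Row minima: North → 0, Central → -5, South → -3; maximin = 0.
Column maxima: X → 3, Y → 10, Z → 0; minimax = 0.
Since maximin = minimax = 0, there is a saddle point and the value is 0.

0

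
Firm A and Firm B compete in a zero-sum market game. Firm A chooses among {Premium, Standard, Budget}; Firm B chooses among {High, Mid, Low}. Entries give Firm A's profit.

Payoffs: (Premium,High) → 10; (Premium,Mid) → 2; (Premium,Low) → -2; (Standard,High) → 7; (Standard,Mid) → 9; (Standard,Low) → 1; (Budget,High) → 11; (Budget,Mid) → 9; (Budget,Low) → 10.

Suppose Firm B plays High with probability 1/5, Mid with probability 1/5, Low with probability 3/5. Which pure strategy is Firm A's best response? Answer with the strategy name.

Budget

Expected payoff of Premium: (1/5)·10 + (1/5)·2 + (3/5)·(-2) = 6/5.
Expected payoff of Standard: (1/5)·7 + (1/5)·9 + (3/5)·1 = 19/5.
Expected payoff of Budget: (1/5)·11 + (1/5)·9 + (3/5)·10 = 10.
The largest is 10, so Firm A's best response is Budget.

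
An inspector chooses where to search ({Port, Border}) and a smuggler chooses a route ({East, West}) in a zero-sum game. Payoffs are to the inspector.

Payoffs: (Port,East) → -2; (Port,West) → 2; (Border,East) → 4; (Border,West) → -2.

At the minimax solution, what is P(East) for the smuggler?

Row minima: Port → -2, Border → -2; maximin = -2.
Column maxima: East → 4, West → 2; minimax = 2.
-2 ≠ 2, so there is no saddle point; optimal play is mixed.
Let the inspector play Port with probability p. Expected payoff against East: (-2)p + 4(1−p) = −6p + 4; against West: 2p + (-2)(1−p) = 4p − 2.
Setting these equal: −6p + 4 = 4p − 2 ⇒ −10p = -6 ⇒ p = 3/5, and the value is (-6)·(3/5) + 4 = 2/5.
For the smuggler: with q = P(East), equating Port's and Border's payoffs gives −4q + 2 = 6q − 2 ⇒ q = 2/5.

2/5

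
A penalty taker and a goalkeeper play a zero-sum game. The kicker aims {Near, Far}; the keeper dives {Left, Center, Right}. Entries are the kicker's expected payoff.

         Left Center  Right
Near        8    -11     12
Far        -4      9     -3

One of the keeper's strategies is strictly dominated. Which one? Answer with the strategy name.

Left holds the kicker's payoff strictly below Right in every row: 8 < 12, -4 < -3.
So Right is strictly dominated for the keeper.

Right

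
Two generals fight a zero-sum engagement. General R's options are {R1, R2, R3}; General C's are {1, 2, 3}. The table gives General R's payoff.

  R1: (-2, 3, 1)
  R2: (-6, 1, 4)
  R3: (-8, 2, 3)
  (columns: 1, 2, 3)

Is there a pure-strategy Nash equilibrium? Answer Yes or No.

Yes

Row minima: R1 → -2, R2 → -6, R3 → -8; maximin = -2.
Column maxima: 1 → -2, 2 → 3, 3 → 4; minimax = -2.
maximin = minimax = -2, so a saddle point exists.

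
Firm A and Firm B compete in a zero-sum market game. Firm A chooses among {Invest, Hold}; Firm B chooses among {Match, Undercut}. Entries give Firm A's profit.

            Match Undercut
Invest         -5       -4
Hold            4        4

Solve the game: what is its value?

4

Row minima: Invest → -5, Hold → 4; maximin = 4.
Column maxima: Match → 4, Undercut → 4; minimax = 4.
Since maximin = minimax = 4, there is a saddle point and the value is 4.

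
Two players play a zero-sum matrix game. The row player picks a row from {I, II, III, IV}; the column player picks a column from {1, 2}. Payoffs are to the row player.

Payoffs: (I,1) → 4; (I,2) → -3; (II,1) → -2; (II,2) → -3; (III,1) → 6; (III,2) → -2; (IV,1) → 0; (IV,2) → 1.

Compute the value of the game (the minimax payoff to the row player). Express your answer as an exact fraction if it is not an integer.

2/3

Row minima: I → -3, II → -3, III → -2, IV → 0; maximin = 0.
Column maxima: 1 → 6, 2 → 1; minimax = 1.
0 ≠ 1, so there is no saddle point; optimal play is mixed.
I is strictly dominated by III, so the row player never plays it.
II is strictly dominated by III, so the row player never plays it.
On the remaining 2×2 (III, IV vs 1, 2):
Let the row player play III with probability p. Expected payoff against 1: 6p + 0(1−p) = 6p; against 2: (-2)p + 1(1−p) = −3p + 1.
Setting these equal: 6p = −3p + 1 ⇒ 9p = 1 ⇒ p = 1/9, and the value is (6)·(1/9) = 2/3.
For the column player: with q = P(1), equating III's and IV's payoffs gives 8q − 2 = −q + 1 ⇒ q = 1/3.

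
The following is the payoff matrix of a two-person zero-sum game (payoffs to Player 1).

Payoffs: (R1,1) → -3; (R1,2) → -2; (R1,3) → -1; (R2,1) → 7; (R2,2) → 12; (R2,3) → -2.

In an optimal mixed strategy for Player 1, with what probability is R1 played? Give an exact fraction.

9/11

Row minima: R1 → -3, R2 → -2; maximin = -2.
Column maxima: 1 → 7, 2 → 12, 3 → -1; minimax = -1.
-2 ≠ -1, so there is no saddle point; optimal play is mixed.
2 is strictly dominated by 1 (it gives Player 1 strictly more in every row), so Player 2 never plays it.
On the remaining 2×2 (R1, R2 vs 1, 3):
Let Player 1 play R1 with probability p. Expected payoff against 1: (-3)p + 7(1−p) = −10p + 7; against 3: (-1)p + (-2)(1−p) = p − 2.
Setting these equal: −10p + 7 = p − 2 ⇒ −11p = -9 ⇒ p = 9/11, and the value is (-10)·(9/11) + 7 = -13/11.
For Player 2: with q = P(1), equating R1's and R2's payoffs gives −2q − 1 = 9q − 2 ⇒ q = 1/11.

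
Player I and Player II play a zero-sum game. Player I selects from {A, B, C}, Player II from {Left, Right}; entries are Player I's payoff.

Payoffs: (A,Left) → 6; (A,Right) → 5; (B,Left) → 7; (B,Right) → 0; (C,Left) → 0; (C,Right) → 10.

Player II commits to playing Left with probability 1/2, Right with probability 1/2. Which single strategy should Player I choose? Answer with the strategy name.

A

Expected payoff of A: (1/2)·6 + (1/2)·5 = 11/2.
Expected payoff of B: (1/2)·7 + (1/2)·0 = 7/2.
Expected payoff of C: (1/2)·0 + (1/2)·10 = 5.
The largest is 11/2, so Player I's best response is A.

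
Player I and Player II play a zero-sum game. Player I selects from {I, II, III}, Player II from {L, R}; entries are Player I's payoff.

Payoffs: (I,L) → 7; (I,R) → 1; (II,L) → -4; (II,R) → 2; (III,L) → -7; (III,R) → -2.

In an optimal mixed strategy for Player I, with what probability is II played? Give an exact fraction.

Row minima: I → 1, II → -4, III → -7; maximin = 1.
Column maxima: L → 7, R → 2; minimax = 2.
1 ≠ 2, so there is no saddle point; optimal play is mixed.
III is strictly dominated by I, so Player I never plays it.
On the remaining 2×2 (I, II vs L, R):
Let Player I play I with probability p. Expected payoff against L: 7p + (-4)(1−p) = 11p − 4; against R: 1p + 2(1−p) = −p + 2.
Setting these equal: 11p − 4 = −p + 2 ⇒ 12p = 6 ⇒ p = 1/2, and the value is (11)·(1/2) − 4 = 3/2.
For Player II: with q = P(L), equating I's and II's payoffs gives 6q + 1 = −6q + 2 ⇒ q = 1/12.

1/2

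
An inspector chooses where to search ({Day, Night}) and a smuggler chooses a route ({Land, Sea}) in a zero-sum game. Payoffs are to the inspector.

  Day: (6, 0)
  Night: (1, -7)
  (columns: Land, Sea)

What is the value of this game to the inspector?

Row minima: Day → 0, Night → -7; maximin = 0.
Column maxima: Land → 6, Sea → 0; minimax = 0.
Since maximin = minimax = 0, there is a saddle point and the value is 0.

0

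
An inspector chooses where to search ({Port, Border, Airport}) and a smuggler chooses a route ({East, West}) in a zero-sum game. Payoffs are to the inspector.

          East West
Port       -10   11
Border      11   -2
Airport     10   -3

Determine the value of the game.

Row minima: Port → -10, Border → -2, Airport → -3; maximin = -2.
Column maxima: East → 11, West → 11; minimax = 11.
-2 ≠ 11, so there is no saddle point; optimal play is mixed.
Airport is strictly dominated by Border, so the inspector never plays it.
On the remaining 2×2 (Port, Border vs East, West):
Let the inspector play Port with probability p. Expected payoff against East: (-10)p + 11(1−p) = −21p + 11; against West: 11p + (-2)(1−p) = 13p − 2.
Setting these equal: −21p + 11 = 13p − 2 ⇒ −34p = -13 ⇒ p = 13/34, and the value is (-21)·(13/34) + 11 = 101/34.
For the smuggler: with q = P(East), equating Port's and Border's payoffs gives −21q + 11 = 13q − 2 ⇒ q = 13/34.

101/34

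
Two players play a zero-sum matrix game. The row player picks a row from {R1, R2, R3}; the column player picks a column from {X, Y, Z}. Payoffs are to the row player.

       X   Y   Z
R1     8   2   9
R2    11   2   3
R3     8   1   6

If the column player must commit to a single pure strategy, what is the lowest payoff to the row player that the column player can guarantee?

2

Column maxima: X → 11, Y → 2, Z → 9.
The smallest of these is 2.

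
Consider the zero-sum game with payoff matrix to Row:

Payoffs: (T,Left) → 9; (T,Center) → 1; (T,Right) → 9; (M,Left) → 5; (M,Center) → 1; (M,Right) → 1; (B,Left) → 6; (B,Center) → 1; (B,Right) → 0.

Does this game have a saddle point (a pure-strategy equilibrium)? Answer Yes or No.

Yes

Row minima: T → 1, M → 1, B → 0; maximin = 1.
Column maxima: Left → 9, Center → 1, Right → 9; minimax = 1.
maximin = minimax = 1, so a saddle point exists.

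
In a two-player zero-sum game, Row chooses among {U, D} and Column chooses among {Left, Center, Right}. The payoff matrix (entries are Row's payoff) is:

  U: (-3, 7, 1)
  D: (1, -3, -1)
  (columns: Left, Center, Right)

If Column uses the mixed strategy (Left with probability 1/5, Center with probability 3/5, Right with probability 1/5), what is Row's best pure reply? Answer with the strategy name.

U

Expected payoff of U: (1/5)·(-3) + (3/5)·7 + (1/5)·1 = 19/5.
Expected payoff of D: (1/5)·1 + (3/5)·(-3) + (1/5)·(-1) = -9/5.
The largest is 19/5, so Row's best response is U.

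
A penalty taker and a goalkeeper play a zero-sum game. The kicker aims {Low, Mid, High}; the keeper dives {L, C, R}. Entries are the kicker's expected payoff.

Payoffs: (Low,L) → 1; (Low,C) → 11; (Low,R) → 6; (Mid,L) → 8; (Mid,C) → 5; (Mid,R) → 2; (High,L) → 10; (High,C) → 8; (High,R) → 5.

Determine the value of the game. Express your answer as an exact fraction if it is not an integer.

11/2

Row minima: Low → 1, Mid → 2, High → 5; maximin = 5.
Column maxima: L → 10, C → 11, R → 6; minimax = 6.
5 ≠ 6, so there is no saddle point; optimal play is mixed.
Mid is strictly dominated by High, so the kicker never plays it.
C is strictly dominated by R (it gives the kicker strictly more in every row), so the keeper never plays it.
On the remaining 2×2 (Low, High vs L, R):
Let the kicker play Low with probability p. Expected payoff against L: 1p + 10(1−p) = −9p + 10; against R: 6p + 5(1−p) = p + 5.
Setting these equal: −9p + 10 = p + 5 ⇒ −10p = -5 ⇒ p = 1/2, and the value is (-9)·(1/2) + 10 = 11/2.
For the keeper: with q = P(L), equating Low's and High's payoffs gives −5q + 6 = 5q + 5 ⇒ q = 1/10.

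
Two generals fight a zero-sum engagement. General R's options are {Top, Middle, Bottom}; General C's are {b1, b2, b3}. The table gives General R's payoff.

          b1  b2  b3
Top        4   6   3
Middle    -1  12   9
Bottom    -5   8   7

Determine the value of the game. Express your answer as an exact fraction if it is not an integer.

Row minima: Top → 3, Middle → -1, Bottom → -5; maximin = 3.
Column maxima: b1 → 4, b2 → 12, b3 → 9; minimax = 4.
3 ≠ 4, so there is no saddle point; optimal play is mixed.
Bottom is strictly dominated by Middle, so General R never plays it.
b2 is strictly dominated by b1 (it gives General R strictly more in every row), so General C never plays it.
On the remaining 2×2 (Top, Middle vs b1, b3):
Let General R play Top with probability p. Expected payoff against b1: 4p + (-1)(1−p) = 5p − 1; against b3: 3p + 9(1−p) = −6p + 9.
Setting these equal: 5p − 1 = −6p + 9 ⇒ 11p = 10 ⇒ p = 10/11, and the value is (5)·(10/11) − 1 = 39/11.
For General C: with q = P(b1), equating Top's and Middle's payoffs gives q + 3 = −10q + 9 ⇒ q = 6/11.

39/11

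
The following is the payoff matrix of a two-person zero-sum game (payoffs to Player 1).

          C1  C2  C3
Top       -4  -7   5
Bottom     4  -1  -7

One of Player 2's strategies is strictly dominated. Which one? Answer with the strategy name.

C2 holds Player 1's payoff strictly below C1 in every row: -7 < -4, -1 < 4.
So C1 is strictly dominated for Player 2.

C1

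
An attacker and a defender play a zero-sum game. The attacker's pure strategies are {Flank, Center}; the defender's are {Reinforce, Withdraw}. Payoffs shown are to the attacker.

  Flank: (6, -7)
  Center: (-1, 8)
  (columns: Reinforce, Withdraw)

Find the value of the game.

41/22

Row minima: Flank → -7, Center → -1; maximin = -1.
Column maxima: Reinforce → 6, Withdraw → 8; minimax = 6.
-1 ≠ 6, so there is no saddle point; optimal play is mixed.
Let the attacker play Flank with probability p. Expected payoff against Reinforce: 6p + (-1)(1−p) = 7p − 1; against Withdraw: (-7)p + 8(1−p) = −15p + 8.
Setting these equal: 7p − 1 = −15p + 8 ⇒ 22p = 9 ⇒ p = 9/22, and the value is (7)·(9/22) − 1 = 41/22.
For the defender: with q = P(Reinforce), equating Flank's and Center's payoffs gives 13q − 7 = −9q + 8 ⇒ q = 15/22.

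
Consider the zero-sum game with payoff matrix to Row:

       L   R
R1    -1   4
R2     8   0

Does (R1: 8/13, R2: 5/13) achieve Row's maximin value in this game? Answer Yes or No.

Against L this mix gives (8/13)·(-1) + (5/13)·8 = 32/13.
Against R this mix gives (8/13)·4 + (5/13)·0 = 32/13.
All of Column's active replies (L, R) yield 32/13, and no column does worse for Row. The mix makes Column indifferent and guarantees 32/13, so it is optimal.

Yes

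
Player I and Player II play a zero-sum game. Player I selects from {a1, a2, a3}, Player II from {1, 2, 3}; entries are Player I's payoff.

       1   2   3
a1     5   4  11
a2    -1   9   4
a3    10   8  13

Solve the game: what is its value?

49/6

Row minima: a1 → 4, a2 → -1, a3 → 8; maximin = 8.
Column maxima: 1 → 10, 2 → 9, 3 → 13; minimax = 9.
8 ≠ 9, so there is no saddle point; optimal play is mixed.
a1 is strictly dominated by a3, so Player I never plays it.
3 is strictly dominated by 1 (it gives Player I strictly more in every row), so Player II never plays it.
On the remaining 2×2 (a2, a3 vs 1, 2):
Let Player I play a2 with probability p. Expected payoff against 1: (-1)p + 10(1−p) = −11p + 10; against 2: 9p + 8(1−p) = p + 8.
Setting these equal: −11p + 10 = p + 8 ⇒ −12p = -2 ⇒ p = 1/6, and the value is (-11)·(1/6) + 10 = 49/6.
For Player II: with q = P(1), equating a2's and a3's payoffs gives −10q + 9 = 2q + 8 ⇒ q = 1/12.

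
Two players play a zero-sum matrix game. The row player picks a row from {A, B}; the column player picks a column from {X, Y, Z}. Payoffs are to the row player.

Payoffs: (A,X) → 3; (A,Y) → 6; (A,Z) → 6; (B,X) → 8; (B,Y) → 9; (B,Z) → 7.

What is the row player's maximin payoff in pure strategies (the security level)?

7

Row minima: A → 3, B → 7.
The best of these is 7.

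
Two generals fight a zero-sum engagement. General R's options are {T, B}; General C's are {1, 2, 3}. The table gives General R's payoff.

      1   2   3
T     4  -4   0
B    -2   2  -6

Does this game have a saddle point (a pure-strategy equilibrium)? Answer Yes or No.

No

Row minima: T → -4, B → -6; maximin = -4.
Column maxima: 1 → 4, 2 → 2, 3 → 0; minimax = 0.
-4 ≠ 0, so no pure-strategy equilibrium exists.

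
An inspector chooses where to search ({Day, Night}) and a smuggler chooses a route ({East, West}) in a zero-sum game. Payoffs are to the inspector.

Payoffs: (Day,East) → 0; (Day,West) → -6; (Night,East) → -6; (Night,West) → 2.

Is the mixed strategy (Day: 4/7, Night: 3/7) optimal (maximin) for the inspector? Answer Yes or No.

Yes

Against East this mix gives (4/7)·0 + (3/7)·(-6) = -18/7.
Against West this mix gives (4/7)·(-6) + (3/7)·2 = -18/7.
All of the smuggler's active replies (East, West) yield -18/7, and no column does worse for the inspector. The mix makes the smuggler indifferent and guarantees -18/7, so it is optimal.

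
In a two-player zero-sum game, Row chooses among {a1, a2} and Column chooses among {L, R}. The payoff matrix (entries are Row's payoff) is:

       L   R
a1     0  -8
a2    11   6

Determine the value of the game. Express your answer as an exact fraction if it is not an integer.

Row minima: a1 → -8, a2 → 6; maximin = 6.
Column maxima: L → 11, R → 6; minimax = 6.
Since maximin = minimax = 6, there is a saddle point and the value is 6.

6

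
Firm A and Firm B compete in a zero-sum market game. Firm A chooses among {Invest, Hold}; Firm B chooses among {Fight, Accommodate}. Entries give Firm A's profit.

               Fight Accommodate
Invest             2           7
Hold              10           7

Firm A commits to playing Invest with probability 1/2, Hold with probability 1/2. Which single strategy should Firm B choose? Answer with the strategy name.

Fight

If Firm B plays Fight, Firm A's expected payoff is (1/2)·2 + (1/2)·10 = 6.
If Firm B plays Accommodate, Firm A's expected payoff is (1/2)·7 + (1/2)·7 = 7.
Firm B minimizes Firm A's payoff; the smallest is 6, so the best response is Fight.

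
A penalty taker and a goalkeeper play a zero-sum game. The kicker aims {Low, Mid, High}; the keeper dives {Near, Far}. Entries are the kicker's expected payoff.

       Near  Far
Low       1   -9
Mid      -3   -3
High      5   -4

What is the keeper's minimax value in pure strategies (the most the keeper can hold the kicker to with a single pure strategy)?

Column maxima: Near → 5, Far → -3.
The smallest of these is -3.

-3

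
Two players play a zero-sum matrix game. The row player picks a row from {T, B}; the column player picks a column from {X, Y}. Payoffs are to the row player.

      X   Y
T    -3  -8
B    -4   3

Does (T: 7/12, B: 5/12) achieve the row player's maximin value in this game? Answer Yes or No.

Yes

Against X this mix gives (7/12)·(-3) + (5/12)·(-4) = -41/12.
Against Y this mix gives (7/12)·(-8) + (5/12)·3 = -41/12.
All of the column player's active replies (X, Y) yield -41/12, and no column does worse for the row player. The mix makes the column player indifferent and guarantees -41/12, so it is optimal.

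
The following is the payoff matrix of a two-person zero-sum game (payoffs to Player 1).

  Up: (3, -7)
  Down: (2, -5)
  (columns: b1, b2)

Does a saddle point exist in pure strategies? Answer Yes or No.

Row minima: Up → -7, Down → -5; maximin = -5.
Column maxima: b1 → 3, b2 → -5; minimax = -5.
maximin = minimax = -5, so a saddle point exists.

Yes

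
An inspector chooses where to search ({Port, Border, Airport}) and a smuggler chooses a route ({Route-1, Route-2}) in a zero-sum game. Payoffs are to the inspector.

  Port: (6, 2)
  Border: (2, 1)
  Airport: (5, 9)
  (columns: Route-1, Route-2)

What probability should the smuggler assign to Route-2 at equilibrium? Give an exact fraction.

1/8

Row minima: Port → 2, Border → 1, Airport → 5; maximin = 5.
Column maxima: Route-1 → 6, Route-2 → 9; minimax = 6.
5 ≠ 6, so there is no saddle point; optimal play is mixed.
Border is strictly dominated by Port, so the inspector never plays it.
On the remaining 2×2 (Port, Airport vs Route-1, Route-2):
Let the inspector play Port with probability p. Expected payoff against Route-1: 6p + 5(1−p) = p + 5; against Route-2: 2p + 9(1−p) = −7p + 9.
Setting these equal: p + 5 = −7p + 9 ⇒ 8p = 4 ⇒ p = 1/2, and the value is (1)·(1/2) + 5 = 11/2.
For the smuggler: with q = P(Route-1), equating Port's and Airport's payoffs gives 4q + 2 = −4q + 9 ⇒ q = 7/8.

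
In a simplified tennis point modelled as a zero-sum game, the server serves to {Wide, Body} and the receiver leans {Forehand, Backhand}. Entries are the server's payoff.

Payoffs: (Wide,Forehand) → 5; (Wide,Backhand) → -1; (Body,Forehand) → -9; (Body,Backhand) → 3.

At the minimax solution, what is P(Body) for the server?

Row minima: Wide → -1, Body → -9; maximin = -1.
Column maxima: Forehand → 5, Backhand → 3; minimax = 3.
-1 ≠ 3, so there is no saddle point; optimal play is mixed.
Let the server play Wide with probability p. Expected payoff against Forehand: 5p + (-9)(1−p) = 14p − 9; against Backhand: (-1)p + 3(1−p) = −4p + 3.
Setting these equal: 14p − 9 = −4p + 3 ⇒ 18p = 12 ⇒ p = 2/3, and the value is (14)·(2/3) − 9 = 1/3.
For the receiver: with q = P(Forehand), equating Wide's and Body's payoffs gives 6q − 1 = −12q + 3 ⇒ q = 2/9.

1/3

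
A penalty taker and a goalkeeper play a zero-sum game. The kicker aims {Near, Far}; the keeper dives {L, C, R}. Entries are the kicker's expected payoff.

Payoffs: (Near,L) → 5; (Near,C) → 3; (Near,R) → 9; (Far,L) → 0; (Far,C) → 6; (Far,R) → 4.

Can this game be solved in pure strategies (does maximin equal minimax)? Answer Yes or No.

Row minima: Near → 3, Far → 0; maximin = 3.
Column maxima: L → 5, C → 6, R → 9; minimax = 5.
3 ≠ 5, so no pure-strategy equilibrium exists.

No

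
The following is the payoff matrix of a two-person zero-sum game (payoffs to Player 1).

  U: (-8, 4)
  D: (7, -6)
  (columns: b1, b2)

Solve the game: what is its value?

-4/5

Row minima: U → -8, D → -6; maximin = -6.
Column maxima: b1 → 7, b2 → 4; minimax = 4.
-6 ≠ 4, so there is no saddle point; optimal play is mixed.
Let Player 1 play U with probability p. Expected payoff against b1: (-8)p + 7(1−p) = −15p + 7; against b2: 4p + (-6)(1−p) = 10p − 6.
Setting these equal: −15p + 7 = 10p − 6 ⇒ −25p = -13 ⇒ p = 13/25, and the value is (-15)·(13/25) + 7 = -4/5.
For Player 2: with q = P(b1), equating U's and D's payoffs gives −12q + 4 = 13q − 6 ⇒ q = 2/5.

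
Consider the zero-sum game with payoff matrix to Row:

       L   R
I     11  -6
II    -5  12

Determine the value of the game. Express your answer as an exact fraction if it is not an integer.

Row minima: I → -6, II → -5; maximin = -5.
Column maxima: L → 11, R → 12; minimax = 11.
-5 ≠ 11, so there is no saddle point; optimal play is mixed.
Let Row play I with probability p. Expected payoff against L: 11p + (-5)(1−p) = 16p − 5; against R: (-6)p + 12(1−p) = −18p + 12.
Setting these equal: 16p − 5 = −18p + 12 ⇒ 34p = 17 ⇒ p = 1/2, and the value is (16)·(1/2) − 5 = 3.
For Column: with q = P(L), equating I's and II's payoffs gives 17q − 6 = −17q + 12 ⇒ q = 9/17.

3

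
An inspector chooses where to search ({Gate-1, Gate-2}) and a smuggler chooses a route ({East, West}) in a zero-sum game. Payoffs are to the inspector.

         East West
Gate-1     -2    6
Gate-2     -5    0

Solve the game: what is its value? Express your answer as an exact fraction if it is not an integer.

Row minima: Gate-1 → -2, Gate-2 → -5; maximin = -2.
Column maxima: East → -2, West → 6; minimax = -2.
Since maximin = minimax = -2, there is a saddle point and the value is -2.

-2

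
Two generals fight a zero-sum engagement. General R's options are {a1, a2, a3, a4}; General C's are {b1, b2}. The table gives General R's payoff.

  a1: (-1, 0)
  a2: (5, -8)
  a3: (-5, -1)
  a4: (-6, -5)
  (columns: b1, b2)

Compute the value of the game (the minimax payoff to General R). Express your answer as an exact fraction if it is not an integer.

-4/7

Row minima: a1 → -1, a2 → -8, a3 → -5, a4 → -6; maximin = -1.
Column maxima: b1 → 5, b2 → 0; minimax = 0.
-1 ≠ 0, so there is no saddle point; optimal play is mixed.
a3 is strictly dominated by a1, so General R never plays it.
a4 is strictly dominated by a1, so General R never plays it.
On the remaining 2×2 (a1, a2 vs b1, b2):
Let General R play a1 with probability p. Expected payoff against b1: (-1)p + 5(1−p) = −6p + 5; against b2: 0p + (-8)(1−p) = 8p − 8.
Setting these equal: −6p + 5 = 8p − 8 ⇒ −14p = -13 ⇒ p = 13/14, and the value is (-6)·(13/14) + 5 = -4/7.
For General C: with q = P(b1), equating a1's and a2's payoffs gives −q = 13q − 8 ⇒ q = 4/7.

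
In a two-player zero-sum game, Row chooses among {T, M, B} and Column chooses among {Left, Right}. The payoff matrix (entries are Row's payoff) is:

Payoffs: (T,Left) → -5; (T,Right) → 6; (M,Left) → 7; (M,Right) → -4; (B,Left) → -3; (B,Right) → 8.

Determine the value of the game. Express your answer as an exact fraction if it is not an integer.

2

Row minima: T → -5, M → -4, B → -3; maximin = -3.
Column maxima: Left → 7, Right → 8; minimax = 7.
-3 ≠ 7, so there is no saddle point; optimal play is mixed.
T is strictly dominated by B, so Row never plays it.
On the remaining 2×2 (M, B vs Left, Right):
Let Row play M with probability p. Expected payoff against Left: 7p + (-3)(1−p) = 10p − 3; against Right: (-4)p + 8(1−p) = −12p + 8.
Setting these equal: 10p − 3 = −12p + 8 ⇒ 22p = 11 ⇒ p = 1/2, and the value is (10)·(1/2) − 3 = 2.
For Column: with q = P(Left), equating M's and B's payoffs gives 11q − 4 = −11q + 8 ⇒ q = 6/11.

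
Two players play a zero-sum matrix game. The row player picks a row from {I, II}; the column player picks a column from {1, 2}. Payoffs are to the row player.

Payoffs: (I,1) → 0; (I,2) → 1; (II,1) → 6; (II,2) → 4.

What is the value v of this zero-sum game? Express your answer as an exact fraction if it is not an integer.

Row minima: I → 0, II → 4; maximin = 4.
Column maxima: 1 → 6, 2 → 4; minimax = 4.
Since maximin = minimax = 4, there is a saddle point and the value is 4.

4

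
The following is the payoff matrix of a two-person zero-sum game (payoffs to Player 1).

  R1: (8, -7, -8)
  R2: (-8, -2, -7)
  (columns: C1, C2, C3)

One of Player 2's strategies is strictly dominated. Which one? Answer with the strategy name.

C3 holds Player 1's payoff strictly below C2 in every row: -8 < -7, -7 < -2.
So C2 is strictly dominated for Player 2.

C2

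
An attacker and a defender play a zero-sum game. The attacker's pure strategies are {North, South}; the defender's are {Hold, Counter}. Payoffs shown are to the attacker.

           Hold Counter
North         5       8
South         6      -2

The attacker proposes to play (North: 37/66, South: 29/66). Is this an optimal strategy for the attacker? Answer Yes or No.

Against Hold this mix gives (37/66)·5 + (29/66)·6 = 359/66.
Against Counter this mix gives (37/66)·8 + (29/66)·(-2) = 119/33.
The defender will play Counter, holding the attacker to 119/33. Shifting weight toward the row that does better against Counter would raise this floor (the equalizing mix achieves 58/11 against both Counter and Hold), so the proposed strategy is not optimal.

No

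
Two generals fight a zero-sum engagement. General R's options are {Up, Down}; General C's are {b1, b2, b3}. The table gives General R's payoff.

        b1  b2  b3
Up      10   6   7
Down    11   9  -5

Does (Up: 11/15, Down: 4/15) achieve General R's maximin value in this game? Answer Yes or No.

No

Against b1 this mix gives (11/15)·10 + (4/15)·11 = 154/15.
Against b2 this mix gives (11/15)·6 + (4/15)·9 = 34/5.
Against b3 this mix gives (11/15)·7 + (4/15)·(-5) = 19/5.
General C will play b3, holding General R to 19/5. Shifting weight toward the row that does better against b3 would raise this floor (the equalizing mix achieves 31/5 against both b3 and b2), so the proposed strategy is not optimal.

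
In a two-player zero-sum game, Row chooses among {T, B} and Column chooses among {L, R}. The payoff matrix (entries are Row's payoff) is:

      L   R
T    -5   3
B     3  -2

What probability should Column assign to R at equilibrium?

Row minima: T → -5, B → -2; maximin = -2.
Column maxima: L → 3, R → 3; minimax = 3.
-2 ≠ 3, so there is no saddle point; optimal play is mixed.
Let Row play T with probability p. Expected payoff against L: (-5)p + 3(1−p) = −8p + 3; against R: 3p + (-2)(1−p) = 5p − 2.
Setting these equal: −8p + 3 = 5p − 2 ⇒ −13p = -5 ⇒ p = 5/13, and the value is (-8)·(5/13) + 3 = -1/13.
For Column: with q = P(L), equating T's and B's payoffs gives −8q + 3 = 5q − 2 ⇒ q = 5/13.

8/13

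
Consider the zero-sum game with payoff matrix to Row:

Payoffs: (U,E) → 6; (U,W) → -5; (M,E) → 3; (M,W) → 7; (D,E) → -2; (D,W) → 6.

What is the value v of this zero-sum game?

19/5

Row minima: U → -5, M → 3, D → -2; maximin = 3.
Column maxima: E → 6, W → 7; minimax = 6.
3 ≠ 6, so there is no saddle point; optimal play is mixed.
D is strictly dominated by M, so Row never plays it.
On the remaining 2×2 (U, M vs E, W):
Let Row play U with probability p. Expected payoff against E: 6p + 3(1−p) = 3p + 3; against W: (-5)p + 7(1−p) = −12p + 7.
Setting these equal: 3p + 3 = −12p + 7 ⇒ 15p = 4 ⇒ p = 4/15, and the value is (3)·(4/15) + 3 = 19/5.
For Column: with q = P(E), equating U's and M's payoffs gives 11q − 5 = −4q + 7 ⇒ q = 4/5.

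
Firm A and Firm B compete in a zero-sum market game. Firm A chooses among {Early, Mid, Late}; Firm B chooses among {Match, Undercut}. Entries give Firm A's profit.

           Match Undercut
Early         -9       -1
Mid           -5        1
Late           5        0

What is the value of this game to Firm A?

5/11

Row minima: Early → -9, Mid → -5, Late → 0; maximin = 0.
Column maxima: Match → 5, Undercut → 1; minimax = 1.
0 ≠ 1, so there is no saddle point; optimal play is mixed.
Early is strictly dominated by Mid, so Firm A never plays it.
On the remaining 2×2 (Mid, Late vs Match, Undercut):
Let Firm A play Mid with probability p. Expected payoff against Match: (-5)p + 5(1−p) = −10p + 5; against Undercut: 1p + 0(1−p) = p.
Setting these equal: −10p + 5 = p ⇒ −11p = -5 ⇒ p = 5/11, and the value is (-10)·(5/11) + 5 = 5/11.
For Firm B: with q = P(Match), equating Mid's and Late's payoffs gives −6q + 1 = 5q ⇒ q = 1/11.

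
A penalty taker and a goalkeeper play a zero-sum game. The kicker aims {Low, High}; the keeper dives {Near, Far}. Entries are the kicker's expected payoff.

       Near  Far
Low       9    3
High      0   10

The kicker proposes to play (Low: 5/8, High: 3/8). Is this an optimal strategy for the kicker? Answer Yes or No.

Yes

Against Near this mix gives (5/8)·9 + (3/8)·0 = 45/8.
Against Far this mix gives (5/8)·3 + (3/8)·10 = 45/8.
All of the keeper's active replies (Near, Far) yield 45/8, and no column does worse for the kicker. The mix makes the keeper indifferent and guarantees 45/8, so it is optimal.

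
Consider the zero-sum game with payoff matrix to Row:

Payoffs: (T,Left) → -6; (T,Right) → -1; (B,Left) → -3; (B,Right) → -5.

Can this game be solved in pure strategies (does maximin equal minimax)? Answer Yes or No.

No

Row minima: T → -6, B → -5; maximin = -5.
Column maxima: Left → -3, Right → -1; minimax = -3.
-5 ≠ -3, so no pure-strategy equilibrium exists.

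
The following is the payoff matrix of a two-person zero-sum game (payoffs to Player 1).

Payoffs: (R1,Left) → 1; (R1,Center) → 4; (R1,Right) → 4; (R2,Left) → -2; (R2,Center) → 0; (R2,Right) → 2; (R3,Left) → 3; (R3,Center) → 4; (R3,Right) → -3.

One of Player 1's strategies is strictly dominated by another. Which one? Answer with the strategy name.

R2

R1 gives a strictly higher payoff than R2 against every column: 1 > -2, 4 > 0, 4 > 2.
So R2 is strictly dominated and Player 1 never plays it.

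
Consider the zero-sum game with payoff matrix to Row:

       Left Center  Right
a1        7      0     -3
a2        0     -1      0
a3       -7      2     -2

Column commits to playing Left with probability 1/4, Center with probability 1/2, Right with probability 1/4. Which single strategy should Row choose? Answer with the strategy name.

Expected payoff of a1: (1/4)·7 + (1/2)·0 + (1/4)·(-3) = 1.
Expected payoff of a2: (1/4)·0 + (1/2)·(-1) + (1/4)·0 = -1/2.
Expected payoff of a3: (1/4)·(-7) + (1/2)·2 + (1/4)·(-2) = -5/4.
The largest is 1, so Row's best response is a1.

a1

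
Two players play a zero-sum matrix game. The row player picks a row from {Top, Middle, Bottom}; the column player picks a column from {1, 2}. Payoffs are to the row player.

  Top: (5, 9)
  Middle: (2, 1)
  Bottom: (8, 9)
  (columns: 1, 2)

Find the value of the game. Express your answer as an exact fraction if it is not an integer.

8

Row minima: Top → 5, Middle → 1, Bottom → 8; maximin = 8.
Column maxima: 1 → 8, 2 → 9; minimax = 8.
Since maximin = minimax = 8, there is a saddle point and the value is 8.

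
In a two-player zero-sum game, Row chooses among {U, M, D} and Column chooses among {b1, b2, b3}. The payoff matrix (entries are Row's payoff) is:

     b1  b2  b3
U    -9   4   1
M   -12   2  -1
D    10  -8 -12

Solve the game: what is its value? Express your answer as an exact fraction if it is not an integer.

-49/16

Row minima: U → -9, M → -12, D → -12; maximin = -9.
Column maxima: b1 → 10, b2 → 4, b3 → 1; minimax = 1.
-9 ≠ 1, so there is no saddle point; optimal play is mixed.
M is strictly dominated by U, so Row never plays it.
b2 is strictly dominated by b3 (it gives Row strictly more in every row), so Column never plays it.
On the remaining 2×2 (U, D vs b1, b3):
Let Row play U with probability p. Expected payoff against b1: (-9)p + 10(1−p) = −19p + 10; against b3: 1p + (-12)(1−p) = 13p − 12.
Setting these equal: −19p + 10 = 13p − 12 ⇒ −32p = -22 ⇒ p = 11/16, and the value is (-19)·(11/16) + 10 = -49/16.
For Column: with q = P(b1), equating U's and D's payoffs gives −10q + 1 = 22q − 12 ⇒ q = 13/32.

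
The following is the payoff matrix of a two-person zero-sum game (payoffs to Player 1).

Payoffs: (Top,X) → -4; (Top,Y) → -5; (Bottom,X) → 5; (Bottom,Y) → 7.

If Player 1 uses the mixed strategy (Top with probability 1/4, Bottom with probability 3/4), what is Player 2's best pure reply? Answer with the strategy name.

If Player 2 plays X, Player 1's expected payoff is (1/4)·(-4) + (3/4)·5 = 11/4.
If Player 2 plays Y, Player 1's expected payoff is (1/4)·(-5) + (3/4)·7 = 4.
Player 2 minimizes Player 1's payoff; the smallest is 11/4, so the best response is X.

X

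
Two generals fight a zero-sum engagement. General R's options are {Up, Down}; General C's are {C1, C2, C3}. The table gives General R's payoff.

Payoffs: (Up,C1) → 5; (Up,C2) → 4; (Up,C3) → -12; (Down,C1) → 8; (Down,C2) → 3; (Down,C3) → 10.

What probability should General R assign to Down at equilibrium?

16/23

Row minima: Up → -12, Down → 3; maximin = 3.
Column maxima: C1 → 8, C2 → 4, C3 → 10; minimax = 4.
3 ≠ 4, so there is no saddle point; optimal play is mixed.
C1 is strictly dominated by C2 (it gives General R strictly more in every row), so General C never plays it.
On the remaining 2×2 (Up, Down vs C2, C3):
Let General R play Up with probability p. Expected payoff against C2: 4p + 3(1−p) = p + 3; against C3: (-12)p + 10(1−p) = −22p + 10.
Setting these equal: p + 3 = −22p + 10 ⇒ 23p = 7 ⇒ p = 7/23, and the value is (1)·(7/23) + 3 = 76/23.
For General C: with q = P(C2), equating Up's and Down's payoffs gives 16q − 12 = −7q + 10 ⇒ q = 22/23.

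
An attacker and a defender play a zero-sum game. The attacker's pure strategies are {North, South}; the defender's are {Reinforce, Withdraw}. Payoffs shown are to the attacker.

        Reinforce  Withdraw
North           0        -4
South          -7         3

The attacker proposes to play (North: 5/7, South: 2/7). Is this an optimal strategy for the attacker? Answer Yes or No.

Against Reinforce this mix gives (5/7)·0 + (2/7)·(-7) = -2.
Against Withdraw this mix gives (5/7)·(-4) + (2/7)·3 = -2.
All of the defender's active replies (Reinforce, Withdraw) yield -2, and no column does worse for the attacker. The mix makes the defender indifferent and guarantees -2, so it is optimal.

Yes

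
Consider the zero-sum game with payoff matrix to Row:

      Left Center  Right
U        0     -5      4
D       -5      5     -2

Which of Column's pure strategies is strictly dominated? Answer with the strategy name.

Left holds Row's payoff strictly below Right in every row: 0 < 4, -5 < -2.
So Right is strictly dominated for Column.

Right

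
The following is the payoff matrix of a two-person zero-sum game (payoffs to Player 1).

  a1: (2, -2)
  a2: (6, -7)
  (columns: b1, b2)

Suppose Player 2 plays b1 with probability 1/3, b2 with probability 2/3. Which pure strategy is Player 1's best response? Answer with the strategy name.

a1

Expected payoff of a1: (1/3)·2 + (2/3)·(-2) = -2/3.
Expected payoff of a2: (1/3)·6 + (2/3)·(-7) = -8/3.
The largest is -2/3, so Player 1's best response is a1.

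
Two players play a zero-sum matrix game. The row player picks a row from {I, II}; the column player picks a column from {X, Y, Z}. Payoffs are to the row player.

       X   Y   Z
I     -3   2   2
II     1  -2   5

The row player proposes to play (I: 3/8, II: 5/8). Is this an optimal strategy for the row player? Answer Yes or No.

Yes

Against X this mix gives (3/8)·(-3) + (5/8)·1 = -1/2.
Against Y this mix gives (3/8)·2 + (5/8)·(-2) = -1/2.
Against Z this mix gives (3/8)·2 + (5/8)·5 = 31/8.
All of the column player's active replies (X, Y) yield -1/2, and no column does worse for the row player. The mix makes the column player indifferent and guarantees -1/2, so it is optimal.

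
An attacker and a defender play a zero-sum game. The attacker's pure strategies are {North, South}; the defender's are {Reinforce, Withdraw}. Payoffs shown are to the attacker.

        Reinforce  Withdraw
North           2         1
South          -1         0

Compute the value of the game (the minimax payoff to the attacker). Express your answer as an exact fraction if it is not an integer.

1

Row minima: North → 1, South → -1; maximin = 1.
Column maxima: Reinforce → 2, Withdraw → 1; minimax = 1.
Since maximin = minimax = 1, there is a saddle point and the value is 1.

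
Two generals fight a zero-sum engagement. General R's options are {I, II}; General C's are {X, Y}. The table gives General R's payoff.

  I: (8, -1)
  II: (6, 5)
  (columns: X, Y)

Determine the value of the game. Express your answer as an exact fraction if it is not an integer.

5

Row minima: I → -1, II → 5; maximin = 5.
Column maxima: X → 8, Y → 5; minimax = 5.
Since maximin = minimax = 5, there is a saddle point and the value is 5.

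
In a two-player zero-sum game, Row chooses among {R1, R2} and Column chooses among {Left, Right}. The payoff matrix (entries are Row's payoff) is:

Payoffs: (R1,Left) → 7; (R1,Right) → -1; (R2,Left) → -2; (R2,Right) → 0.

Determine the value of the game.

Row minima: R1 → -1, R2 → -2; maximin = -1.
Column maxima: Left → 7, Right → 0; minimax = 0.
-1 ≠ 0, so there is no saddle point; optimal play is mixed.
Let Row play R1 with probability p. Expected payoff against Left: 7p + (-2)(1−p) = 9p − 2; against Right: (-1)p + 0(1−p) = −p.
Setting these equal: 9p − 2 = −p ⇒ 10p = 2 ⇒ p = 1/5, and the value is (9)·(1/5) − 2 = -1/5.
For Column: with q = P(Left), equating R1's and R2's payoffs gives 8q − 1 = −2q ⇒ q = 1/10.

-1/5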